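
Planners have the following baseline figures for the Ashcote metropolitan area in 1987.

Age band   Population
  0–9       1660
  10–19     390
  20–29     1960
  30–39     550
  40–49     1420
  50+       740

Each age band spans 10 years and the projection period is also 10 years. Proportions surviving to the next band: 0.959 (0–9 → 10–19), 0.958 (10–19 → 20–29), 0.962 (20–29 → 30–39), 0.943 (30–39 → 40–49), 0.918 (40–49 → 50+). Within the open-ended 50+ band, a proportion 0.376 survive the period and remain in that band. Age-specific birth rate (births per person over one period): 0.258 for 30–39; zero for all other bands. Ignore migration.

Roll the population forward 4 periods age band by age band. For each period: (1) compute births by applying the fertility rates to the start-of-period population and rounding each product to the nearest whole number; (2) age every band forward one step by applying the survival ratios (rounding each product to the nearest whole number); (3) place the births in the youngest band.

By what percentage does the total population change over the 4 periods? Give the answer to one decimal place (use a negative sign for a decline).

Period 1.
Births: 550 * 0.258 = 142
10–19: 1660 * 0.959 = 1592
20–29: 390 * 0.958 = 374
30–39: 1960 * 0.962 = 1886
40–49: 550 * 0.943 = 519
50+: 1420 * 0.918 + 740 * 0.376 = 1304 + 278 = 1582
Giving 142 / 1592 / 374 / 1886 / 519 / 1582.
Period 2.
Births: 1886 * 0.258 = 487
10–19: 142 * 0.959 = 136
20–29: 1592 * 0.958 = 1525
30–39: 374 * 0.962 = 360
40–49: 1886 * 0.943 = 1778
50+: 519 * 0.918 + 1582 * 0.376 = 476 + 595 = 1071
Giving 487 / 136 / 1525 / 360 / 1778 / 1071.
Period 3.
Births: 360 * 0.258 = 93
10–19: 487 * 0.959 = 467
20–29: 136 * 0.958 = 130
30–39: 1525 * 0.962 = 1467
40–49: 360 * 0.943 = 339
50+: 1778 * 0.918 + 1071 * 0.376 = 1632 + 403 = 2035
Giving 93 / 467 / 130 / 1467 / 339 / 2035.
Period 4.
Births: 1467 * 0.258 = 378
10–19: 93 * 0.959 = 89
20–29: 467 * 0.958 = 447
30–39: 130 * 0.962 = 125
40–49: 1467 * 0.943 = 1383
50+: 339 * 0.918 + 2035 * 0.376 = 311 + 765 = 1076
Giving 378 / 89 / 447 / 125 / 1383 / 1076.
Total: 6720 → 3498; change = -3222; percentage change = -47.9%

-47.9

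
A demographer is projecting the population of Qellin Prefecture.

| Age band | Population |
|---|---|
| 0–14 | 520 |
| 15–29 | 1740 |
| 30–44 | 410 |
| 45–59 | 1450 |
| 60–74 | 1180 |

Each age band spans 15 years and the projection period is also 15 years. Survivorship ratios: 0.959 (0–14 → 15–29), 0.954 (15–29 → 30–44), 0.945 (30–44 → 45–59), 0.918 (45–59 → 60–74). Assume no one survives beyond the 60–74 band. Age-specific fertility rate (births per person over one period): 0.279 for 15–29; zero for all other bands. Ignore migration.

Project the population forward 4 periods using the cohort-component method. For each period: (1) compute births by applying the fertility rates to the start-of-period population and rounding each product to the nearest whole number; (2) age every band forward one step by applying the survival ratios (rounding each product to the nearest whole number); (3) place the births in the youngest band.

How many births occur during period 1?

485

(Groups numbered youngest = 1 to oldest = 5.)
Period 1.
Births: 1740 × 0.279 = 485
Group 2: 520 × 0.959 = 499
Group 3: 1740 × 0.954 = 1660
Group 4: 410 × 0.945 = 387
Group 5: 1450 × 0.918 = 1331
Giving 485 / 499 / 1660 / 387 / 1331.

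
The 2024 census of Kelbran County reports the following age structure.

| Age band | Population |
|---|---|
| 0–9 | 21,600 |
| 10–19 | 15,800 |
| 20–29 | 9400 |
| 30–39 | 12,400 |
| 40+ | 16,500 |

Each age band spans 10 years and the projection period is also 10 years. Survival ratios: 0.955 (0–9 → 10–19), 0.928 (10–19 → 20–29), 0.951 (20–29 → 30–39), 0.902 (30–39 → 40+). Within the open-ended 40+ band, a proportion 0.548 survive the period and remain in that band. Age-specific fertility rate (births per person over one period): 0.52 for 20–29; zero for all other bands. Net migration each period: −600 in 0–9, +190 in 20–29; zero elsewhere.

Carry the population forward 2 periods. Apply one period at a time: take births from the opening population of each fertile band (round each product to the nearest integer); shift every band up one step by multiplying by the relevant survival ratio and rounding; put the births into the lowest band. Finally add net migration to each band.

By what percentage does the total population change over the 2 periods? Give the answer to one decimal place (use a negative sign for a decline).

Call the bands 1 to 5, youngest first.
After projecting period 1:
Births: 9400 × 0.52 = 4888
Band 2: 21600 × 0.955 = 20628
Band 3: 15800 × 0.928 = 14662
Band 4: 9400 × 0.951 = 8939
Band 5: 12400 × 0.902 + 16500 × 0.548 = 11185 + 9042 = 20227
Net migration: Band 1 − 600 → 4288; Band 3 + 190 → 14852
Population now: 0–9=4288, 10–19=20628, 20–29=14852, 30–39=8939, 40+=20227
After projecting period 2:
Births: 14852 × 0.52 = 7723
Band 2: 4288 × 0.955 = 4095
Band 3: 20628 × 0.928 = 19143
Band 4: 14852 × 0.951 = 14124
Band 5: 8939 × 0.902 + 20227 × 0.548 = 8063 + 11084 = 19147
Net migration: Band 1 − 600 → 7123; Band 3 + 190 → 19333
Population now: 0–9=7123, 10–19=4095, 20–29=19333, 30–39=14124, 40+=19147
Total: 75700 → 63822; change = -11878; percentage change = -15.7%

-15.7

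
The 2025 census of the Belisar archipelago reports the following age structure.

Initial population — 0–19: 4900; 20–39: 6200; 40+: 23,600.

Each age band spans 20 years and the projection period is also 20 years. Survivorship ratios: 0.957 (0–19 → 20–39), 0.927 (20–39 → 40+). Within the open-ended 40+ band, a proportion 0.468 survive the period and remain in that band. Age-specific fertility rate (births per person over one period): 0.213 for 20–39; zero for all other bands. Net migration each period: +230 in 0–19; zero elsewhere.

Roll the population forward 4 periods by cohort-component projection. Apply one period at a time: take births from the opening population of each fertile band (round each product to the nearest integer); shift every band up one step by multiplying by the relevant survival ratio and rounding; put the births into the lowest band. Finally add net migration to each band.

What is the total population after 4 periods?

5410

Period 1:
Births: 6200 × 0.213 = 1321
20–39: 4900 × 0.957 = 4689
40+: 6200 × 0.927 + 23600 × 0.468 = 5747 + 11045 = 16792
Net migration: 0–19 + 230 → 1551
End of period: [1551, 4689, 16792]
Period 2:
Births: 4689 × 0.213 = 999
20–39: 1551 × 0.957 = 1484
40+: 4689 × 0.927 + 16792 × 0.468 = 4347 + 7859 = 12206
Net migration: 0–19 + 230 → 1229
End of period: [1229, 1484, 12206]
Period 3:
Births: 1484 × 0.213 = 316
20–39: 1229 × 0.957 = 1176
40+: 1484 × 0.927 + 12206 × 0.468 = 1376 + 5712 = 7088
Net migration: 0–19 + 230 → 546
End of period: [546, 1176, 7088]
Period 4:
Births: 1176 × 0.213 = 250
20–39: 546 × 0.957 = 523
40+: 1176 × 0.927 + 7088 × 0.468 = 1090 + 3317 = 4407
Net migration: 0–19 + 230 → 480
End of period: [480, 523, 4407]
Total after period 4: 480 + 523 + 4407 = 5410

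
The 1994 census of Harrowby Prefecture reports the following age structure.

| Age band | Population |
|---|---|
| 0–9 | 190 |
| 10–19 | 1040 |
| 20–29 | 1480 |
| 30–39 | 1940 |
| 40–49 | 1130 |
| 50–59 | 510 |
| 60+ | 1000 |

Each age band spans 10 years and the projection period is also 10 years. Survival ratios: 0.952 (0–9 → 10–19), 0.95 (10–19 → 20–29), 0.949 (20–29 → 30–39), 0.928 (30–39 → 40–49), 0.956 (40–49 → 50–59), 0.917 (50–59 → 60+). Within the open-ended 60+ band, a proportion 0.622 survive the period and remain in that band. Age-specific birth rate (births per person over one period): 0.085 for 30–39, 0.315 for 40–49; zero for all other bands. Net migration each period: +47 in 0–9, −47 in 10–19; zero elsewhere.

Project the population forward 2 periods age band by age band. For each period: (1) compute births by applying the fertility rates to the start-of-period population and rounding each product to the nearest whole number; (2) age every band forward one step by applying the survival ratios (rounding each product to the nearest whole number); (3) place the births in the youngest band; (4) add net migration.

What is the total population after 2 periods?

6985

(Bands numbered youngest = 1 to oldest = 7.)
After projecting period 1:
Births: 1940 × 0.085 = 165, 1130 × 0.315 = 356 ⇒ total 521
Band 2: 190 × 0.952 = 181
Band 3: 1040 × 0.95 = 988
Band 4: 1480 × 0.949 = 1405
Band 5: 1940 × 0.928 = 1800
Band 6: 1130 × 0.956 = 1080
Band 7: 510 × 0.917 + 1000 × 0.622 = 468 + 622 = 1090
Net migration: Band 1 + 47 → 568; Band 2 − 47 → 134
→ [568, 134, 988, 1405, 1800, 1080, 1090]
After projecting period 2:
Births: 1405 × 0.085 = 119, 1800 × 0.315 = 567 ⇒ total 686
Band 2: 568 × 0.952 = 541
Band 3: 134 × 0.95 = 127
Band 4: 988 × 0.949 = 938
Band 5: 1405 × 0.928 = 1304
Band 6: 1800 × 0.956 = 1721
Band 7: 1080 × 0.917 + 1090 × 0.622 = 990 + 678 = 1668
Net migration: Band 1 + 47 → 733; Band 2 − 47 → 494
→ [733, 494, 127, 938, 1304, 1721, 1668]
Total after period 2: 733 + 494 + 127 + 938 + 1304 + 1721 + 1668 = 6985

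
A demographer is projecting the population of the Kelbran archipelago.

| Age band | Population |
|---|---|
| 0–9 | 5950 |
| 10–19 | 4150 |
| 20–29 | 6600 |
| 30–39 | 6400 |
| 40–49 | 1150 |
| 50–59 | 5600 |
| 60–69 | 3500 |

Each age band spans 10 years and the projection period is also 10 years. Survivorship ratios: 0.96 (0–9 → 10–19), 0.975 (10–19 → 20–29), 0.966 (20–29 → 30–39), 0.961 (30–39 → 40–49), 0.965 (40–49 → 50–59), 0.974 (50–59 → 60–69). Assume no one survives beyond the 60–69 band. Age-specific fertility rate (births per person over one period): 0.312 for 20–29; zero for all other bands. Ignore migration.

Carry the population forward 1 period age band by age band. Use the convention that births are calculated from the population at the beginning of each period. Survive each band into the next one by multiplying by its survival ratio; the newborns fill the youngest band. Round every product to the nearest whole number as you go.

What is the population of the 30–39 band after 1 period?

Let group 1 be 0–9 through group 7 = 60–69.
After projecting period 1:
Births: 6600 × 0.312 = 2059
Group 2: 5950 × 0.96 = 5712
Group 3: 4150 × 0.975 = 4046
Group 4: 6600 × 0.966 = 6376
Group 5: 6400 × 0.961 = 6150
Group 6: 1150 × 0.965 = 1110
Group 7: 5600 × 0.974 = 5454
End of period: [2059, 5712, 4046, 6376, 6150, 1110, 5454]

6376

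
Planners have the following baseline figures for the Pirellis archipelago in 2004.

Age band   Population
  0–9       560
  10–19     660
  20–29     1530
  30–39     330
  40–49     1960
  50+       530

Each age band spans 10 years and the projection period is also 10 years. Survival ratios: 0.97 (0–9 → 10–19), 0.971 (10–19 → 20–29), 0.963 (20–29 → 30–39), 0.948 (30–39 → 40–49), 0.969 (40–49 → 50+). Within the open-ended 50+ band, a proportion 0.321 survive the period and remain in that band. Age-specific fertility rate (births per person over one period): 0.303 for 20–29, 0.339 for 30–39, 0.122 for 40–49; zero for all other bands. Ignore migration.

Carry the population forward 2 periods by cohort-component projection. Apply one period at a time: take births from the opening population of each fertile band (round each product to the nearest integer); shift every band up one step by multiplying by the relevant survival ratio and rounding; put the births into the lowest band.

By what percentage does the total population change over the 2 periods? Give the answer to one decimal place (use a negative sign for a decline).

Let group 1 be 0–9 through group 6 = 50+.
[period 1]
Births: 1530 × 0.303 = 464, 330 × 0.339 = 112, 1960 × 0.122 = 239 ⇒ total 815
Group 2: 560 × 0.97 = 543
Group 3: 660 × 0.971 = 641
Group 4: 1530 × 0.963 = 1473
Group 5: 330 × 0.948 = 313
Group 6: 1960 × 0.969 + 530 × 0.321 = 1899 + 170 = 2069
Population now: 0–9=815, 10–19=543, 20–29=641, 30–39=1473, 40–49=313, 50+=2069
[period 2]
Births: 641 × 0.303 = 194, 1473 × 0.339 = 499, 313 × 0.122 = 38 ⇒ total 731
Group 2: 815 × 0.97 = 791
Group 3: 543 × 0.971 = 527
Group 4: 641 × 0.963 = 617
Group 5: 1473 × 0.948 = 1396
Group 6: 313 × 0.969 + 2069 × 0.321 = 303 + 664 = 967
Population now: 0–9=731, 10–19=791, 20–29=527, 30–39=617, 40–49=1396, 50+=967
Total: 5570 → 5029; change = -541; percentage change = -9.7%

-9.7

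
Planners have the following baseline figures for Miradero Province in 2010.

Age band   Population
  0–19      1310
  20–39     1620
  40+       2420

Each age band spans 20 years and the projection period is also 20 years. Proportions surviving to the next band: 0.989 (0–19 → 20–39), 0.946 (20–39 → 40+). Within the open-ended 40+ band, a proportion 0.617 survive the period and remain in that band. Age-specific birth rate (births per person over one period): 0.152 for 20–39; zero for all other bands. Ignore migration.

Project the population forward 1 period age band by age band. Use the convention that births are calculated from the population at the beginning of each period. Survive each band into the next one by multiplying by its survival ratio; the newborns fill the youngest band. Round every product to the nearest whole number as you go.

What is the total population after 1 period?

Period 1.
Births: 1620 × 0.152 = 246
20–39: 1310 × 0.989 = 1296
40+: 1620 × 0.946 + 2420 × 0.617 = 1533 + 1493 = 3026
→ [246, 1296, 3026]
Total after period 1: 246 + 1296 + 3026 = 4568

4568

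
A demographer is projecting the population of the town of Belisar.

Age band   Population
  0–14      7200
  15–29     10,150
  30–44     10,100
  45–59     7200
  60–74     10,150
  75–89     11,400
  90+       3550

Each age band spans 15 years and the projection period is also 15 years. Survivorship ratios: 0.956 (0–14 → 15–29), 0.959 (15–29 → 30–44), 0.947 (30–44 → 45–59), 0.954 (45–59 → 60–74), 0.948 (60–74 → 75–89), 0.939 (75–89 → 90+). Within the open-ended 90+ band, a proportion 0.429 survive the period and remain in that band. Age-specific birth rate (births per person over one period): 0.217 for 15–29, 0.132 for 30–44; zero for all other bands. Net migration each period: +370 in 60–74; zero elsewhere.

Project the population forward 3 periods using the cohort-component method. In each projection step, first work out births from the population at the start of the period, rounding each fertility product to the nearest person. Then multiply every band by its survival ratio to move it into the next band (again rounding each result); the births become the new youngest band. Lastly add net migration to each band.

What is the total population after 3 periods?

[period 1]
Births: 10150 × 0.217 = 2203  |  10100 × 0.132 = 1333 → total 3536
15–29: 7200 × 0.956 = 6883
30–44: 10150 × 0.959 = 9734
45–59: 10100 × 0.947 = 9565
60–74: 7200 × 0.954 = 6869
75–89: 10150 × 0.948 = 9622
90+: 11400 × 0.939 + 3550 × 0.429 = 10705 + 1523 = 12228
Net migration: 60–74 + 370 → 7239
End of period: [3536, 6883, 9734, 9565, 7239, 9622, 12228]
[period 2]
Births: 6883 × 0.217 = 1494  |  9734 × 0.132 = 1285 → total 2779
15–29: 3536 × 0.956 = 3380
30–44: 6883 × 0.959 = 6601
45–59: 9734 × 0.947 = 9218
60–74: 9565 × 0.954 = 9125
75–89: 7239 × 0.948 = 6863
90+: 9622 × 0.939 + 12228 × 0.429 = 9035 + 5246 = 14281
Net migration: 60–74 + 370 → 9495
End of period: [2779, 3380, 6601, 9218, 9495, 6863, 14281]
[period 3]
Births: 3380 × 0.217 = 733  |  6601 × 0.132 = 871 → total 1604
15–29: 2779 × 0.956 = 2657
30–44: 3380 × 0.959 = 3241
45–59: 6601 × 0.947 = 6251
60–74: 9218 × 0.954 = 8794
75–89: 9495 × 0.948 = 9001
90+: 6863 × 0.939 + 14281 × 0.429 = 6444 + 6127 = 12571
Net migration: 60–74 + 370 → 9164
End of period: [1604, 2657, 3241, 6251, 9164, 9001, 12571]
Total after period 3: 1604 + 2657 + 3241 + 6251 + 9164 + 9001 + 12571 = 44489

44489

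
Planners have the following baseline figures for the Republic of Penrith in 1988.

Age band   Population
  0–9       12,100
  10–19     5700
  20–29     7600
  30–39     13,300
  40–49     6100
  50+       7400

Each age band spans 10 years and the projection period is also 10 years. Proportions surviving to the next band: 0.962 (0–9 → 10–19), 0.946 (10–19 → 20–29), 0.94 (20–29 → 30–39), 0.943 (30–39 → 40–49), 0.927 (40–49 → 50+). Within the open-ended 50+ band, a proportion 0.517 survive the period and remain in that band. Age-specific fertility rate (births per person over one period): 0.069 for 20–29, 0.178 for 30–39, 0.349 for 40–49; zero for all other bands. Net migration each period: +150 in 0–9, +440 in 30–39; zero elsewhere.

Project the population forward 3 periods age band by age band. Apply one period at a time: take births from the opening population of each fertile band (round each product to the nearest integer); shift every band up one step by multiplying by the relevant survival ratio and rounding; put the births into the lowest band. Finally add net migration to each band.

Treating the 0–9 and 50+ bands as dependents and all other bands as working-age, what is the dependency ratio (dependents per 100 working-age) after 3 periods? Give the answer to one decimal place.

After projecting period 1:
Births: 7600 × 0.069 = 524 ; 13300 × 0.178 = 2367 ; 6100 × 0.349 = 2129 — total 5020
10–19: 12100 × 0.962 = 11640
20–29: 5700 × 0.946 = 5392
30–39: 7600 × 0.94 = 7144
40–49: 13300 × 0.943 = 12542
50+: 6100 × 0.927 + 7400 × 0.517 = 5655 + 3826 = 9481
Net migration: 0–9 + 150 → 5170; 30–39 + 440 → 7584
End of period: [5170, 11640, 5392, 7584, 12542, 9481]
After projecting period 2:
Births: 5392 × 0.069 = 372 ; 7584 × 0.178 = 1350 ; 12542 × 0.349 = 4377 — total 6099
10–19: 5170 × 0.962 = 4974
20–29: 11640 × 0.946 = 11011
30–39: 5392 × 0.94 = 5068
40–49: 7584 × 0.943 = 7152
50+: 12542 × 0.927 + 9481 × 0.517 = 11626 + 4902 = 16528
Net migration: 0–9 + 150 → 6249; 30–39 + 440 → 5508
End of period: [6249, 4974, 11011, 5508, 7152, 16528]
After projecting period 3:
Births: 11011 × 0.069 = 760 ; 5508 × 0.178 = 980 ; 7152 × 0.349 = 2496 — total 4236
10–19: 6249 × 0.962 = 6012
20–29: 4974 × 0.946 = 4705
30–39: 11011 × 0.94 = 10350
40–49: 5508 × 0.943 = 5194
50+: 7152 × 0.927 + 16528 × 0.517 = 6630 + 8545 = 15175
Net migration: 0–9 + 150 → 4386; 30–39 + 440 → 10790
End of period: [4386, 6012, 4705, 10790, 5194, 15175]
Dependents (band 0–9 + band 50+) = 4386 + 15175 = 19561; working-age = 26701; ratio = 19561/26701 × 100 = 73.3

73.3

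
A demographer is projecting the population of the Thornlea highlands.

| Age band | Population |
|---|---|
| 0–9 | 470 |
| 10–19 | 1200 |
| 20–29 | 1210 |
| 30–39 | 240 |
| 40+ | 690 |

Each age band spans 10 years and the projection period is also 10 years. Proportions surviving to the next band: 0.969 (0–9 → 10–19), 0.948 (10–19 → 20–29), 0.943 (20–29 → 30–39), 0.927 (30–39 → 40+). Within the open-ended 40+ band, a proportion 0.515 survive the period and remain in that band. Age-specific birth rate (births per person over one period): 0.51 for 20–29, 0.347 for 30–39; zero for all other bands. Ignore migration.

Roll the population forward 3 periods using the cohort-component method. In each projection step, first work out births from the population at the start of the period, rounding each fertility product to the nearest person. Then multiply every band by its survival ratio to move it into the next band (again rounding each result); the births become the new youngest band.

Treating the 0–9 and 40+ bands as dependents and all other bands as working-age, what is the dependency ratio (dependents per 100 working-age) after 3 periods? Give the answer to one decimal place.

114.5

[period 1]
Births: 1210 × 0.51 = 617 ; 240 × 0.347 = 83 — total 700
10–19: 470 × 0.969 = 455
20–29: 1200 × 0.948 = 1138
30–39: 1210 × 0.943 = 1141
40+: 240 × 0.927 + 690 × 0.515 = 222 + 355 = 577
Population now: 0–9=700, 10–19=455, 20–29=1138, 30–39=1141, 40+=577
[period 2]
Births: 1138 × 0.51 = 580 ; 1141 × 0.347 = 396 — total 976
10–19: 700 × 0.969 = 678
20–29: 455 × 0.948 = 431
30–39: 1138 × 0.943 = 1073
40+: 1141 × 0.927 + 577 × 0.515 = 1058 + 297 = 1355
Population now: 0–9=976, 10–19=678, 20–29=431, 30–39=1073, 40+=1355
[period 3]
Births: 431 × 0.51 = 220 ; 1073 × 0.347 = 372 — total 592
10–19: 976 × 0.969 = 946
20–29: 678 × 0.948 = 643
30–39: 431 × 0.943 = 406
40+: 1073 × 0.927 + 1355 × 0.515 = 995 + 698 = 1693
Population now: 0–9=592, 10–19=946, 20–29=643, 30–39=406, 40+=1693
Dependents (band 0–9 + band 40+) = 592 + 1693 = 2285; working-age = 1995; ratio = 2285/1995 × 100 = 114.5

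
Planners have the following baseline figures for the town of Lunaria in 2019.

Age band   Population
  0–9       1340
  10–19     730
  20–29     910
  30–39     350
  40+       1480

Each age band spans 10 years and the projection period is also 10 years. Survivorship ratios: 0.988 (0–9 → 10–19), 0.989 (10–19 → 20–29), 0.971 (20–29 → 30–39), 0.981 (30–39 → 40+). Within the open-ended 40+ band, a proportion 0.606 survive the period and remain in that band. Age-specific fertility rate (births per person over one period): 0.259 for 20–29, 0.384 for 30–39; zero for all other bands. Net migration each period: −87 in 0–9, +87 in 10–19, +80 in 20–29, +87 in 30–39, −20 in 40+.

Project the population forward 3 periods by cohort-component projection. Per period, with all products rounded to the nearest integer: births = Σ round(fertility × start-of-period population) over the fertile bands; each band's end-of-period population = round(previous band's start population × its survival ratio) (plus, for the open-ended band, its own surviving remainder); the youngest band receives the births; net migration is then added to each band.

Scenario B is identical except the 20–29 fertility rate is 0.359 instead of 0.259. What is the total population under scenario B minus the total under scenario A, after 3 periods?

Period 1:
Births: 910 * 0.259 = 236 ; 350 * 0.384 = 134 — total 370
10–19: 1340 * 0.988 = 1324
20–29: 730 * 0.989 = 722
30–39: 910 * 0.971 = 884
40+: 350 * 0.981 + 1480 * 0.606 = 343 + 897 = 1240
Net migration: 0–9 − 87 → 283; 10–19 + 87 → 1411; 20–29 + 80 → 802; 30–39 + 87 → 971; 40+ − 20 → 1220
Population now: 0–9=283, 10–19=1411, 20–29=802, 30–39=971, 40+=1220
Period 2:
Births: 802 * 0.259 = 208 ; 971 * 0.384 = 373 — total 581
10–19: 283 * 0.988 = 280
20–29: 1411 * 0.989 = 1395
30–39: 802 * 0.971 = 779
40+: 971 * 0.981 + 1220 * 0.606 = 953 + 739 = 1692
Net migration: 0–9 − 87 → 494; 10–19 + 87 → 367; 20–29 + 80 → 1475; 30–39 + 87 → 866; 40+ − 20 → 1672
Population now: 0–9=494, 10–19=367, 20–29=1475, 30–39=866, 40+=1672
Period 3:
Births: 1475 * 0.259 = 382 ; 866 * 0.384 = 333 — total 715
10–19: 494 * 0.988 = 488
20–29: 367 * 0.989 = 363
30–39: 1475 * 0.971 = 1432
40+: 866 * 0.981 + 1672 * 0.606 = 850 + 1013 = 1863
Net migration: 0–9 − 87 → 628; 10–19 + 87 → 575; 20–29 + 80 → 443; 30–39 + 87 → 1519; 40+ − 20 → 1843
Population now: 0–9=628, 10–19=575, 20–29=443, 30–39=1519, 40+=1843
Scenario A total after 3 periods: 5008
Scenario B projection —
Period 1:
Births: 910 * 0.359 = 327 ; 350 * 0.384 = 134 — total 461
10–19: 1340 * 0.988 = 1324
20–29: 730 * 0.989 = 722
30–39: 910 * 0.971 = 884
40+: 350 * 0.981 + 1480 * 0.606 = 343 + 897 = 1240
Net migration: 0–9 − 87 → 374; 10–19 + 87 → 1411; 20–29 + 80 → 802; 30–39 + 87 → 971; 40+ − 20 → 1220
Population now: 0–9=374, 10–19=1411, 20–29=802, 30–39=971, 40+=1220
Period 2:
Births: 802 * 0.359 = 288 ; 971 * 0.384 = 373 — total 661
10–19: 374 * 0.988 = 370
20–29: 1411 * 0.989 = 1395
30–39: 802 * 0.971 = 779
40+: 971 * 0.981 + 1220 * 0.606 = 953 + 739 = 1692
Net migration: 0–9 − 87 → 574; 10–19 + 87 → 457; 20–29 + 80 → 1475; 30–39 + 87 → 866; 40+ − 20 → 1672
Population now: 0–9=574, 10–19=457, 20–29=1475, 30–39=866, 40+=1672
Period 3:
Births: 1475 * 0.359 = 530 ; 866 * 0.384 = 333 — total 863
10–19: 574 * 0.988 = 567
20–29: 457 * 0.989 = 452
30–39: 1475 * 0.971 = 1432
40+: 866 * 0.981 + 1672 * 0.606 = 850 + 1013 = 1863
Net migration: 0–9 − 87 → 776; 10–19 + 87 → 654; 20–29 + 80 → 532; 30–39 + 87 → 1519; 40+ − 20 → 1843
Population now: 0–9=776, 10–19=654, 20–29=532, 30–39=1519, 40+=1843
Scenario B total after 3 periods: 5324
Difference B − A = 5324 − 5008 = 316

316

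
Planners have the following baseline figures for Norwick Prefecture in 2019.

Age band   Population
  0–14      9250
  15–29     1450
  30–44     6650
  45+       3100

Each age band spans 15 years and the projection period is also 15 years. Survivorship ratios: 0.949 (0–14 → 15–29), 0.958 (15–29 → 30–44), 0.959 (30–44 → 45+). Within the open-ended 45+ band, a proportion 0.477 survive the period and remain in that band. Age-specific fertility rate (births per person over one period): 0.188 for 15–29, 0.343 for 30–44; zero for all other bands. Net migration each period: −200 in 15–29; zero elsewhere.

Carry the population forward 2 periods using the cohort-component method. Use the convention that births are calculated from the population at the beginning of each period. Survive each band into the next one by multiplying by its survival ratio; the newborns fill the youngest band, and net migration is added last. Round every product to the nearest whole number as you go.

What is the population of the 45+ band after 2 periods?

After projecting period 1:
Births: 1450 × 0.188 = 273 ; 6650 × 0.343 = 2281 — total 2554
15–29: 9250 × 0.949 = 8778
30–44: 1450 × 0.958 = 1389
45+: 6650 × 0.959 + 3100 × 0.477 = 6377 + 1479 = 7856
Net migration: 15–29 − 200 → 8578
Giving 2554 / 8578 / 1389 / 7856.
After projecting period 2:
Births: 8578 × 0.188 = 1613 ; 1389 × 0.343 = 476 — total 2089
15–29: 2554 × 0.949 = 2424
30–44: 8578 × 0.958 = 8218
45+: 1389 × 0.959 + 7856 × 0.477 = 1332 + 3747 = 5079
Net migration: 15–29 − 200 → 2224
Giving 2089 / 2224 / 8218 / 5079.

5079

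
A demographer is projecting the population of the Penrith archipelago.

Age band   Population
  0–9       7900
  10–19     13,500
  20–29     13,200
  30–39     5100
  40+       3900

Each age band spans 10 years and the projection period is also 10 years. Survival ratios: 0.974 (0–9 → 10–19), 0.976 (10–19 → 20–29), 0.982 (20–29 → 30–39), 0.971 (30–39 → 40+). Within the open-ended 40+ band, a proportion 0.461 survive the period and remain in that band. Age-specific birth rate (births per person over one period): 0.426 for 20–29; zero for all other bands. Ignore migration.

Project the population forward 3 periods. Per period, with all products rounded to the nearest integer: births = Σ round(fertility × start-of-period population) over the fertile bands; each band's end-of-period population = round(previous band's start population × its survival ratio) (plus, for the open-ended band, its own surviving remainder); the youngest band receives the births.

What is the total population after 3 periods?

After projecting period 1:
Births: 13200 × 0.426 = 5623
10–19: 7900 × 0.974 = 7695
20–29: 13500 × 0.976 = 13176
30–39: 13200 × 0.982 = 12962
40+: 5100 × 0.971 + 3900 × 0.461 = 4952 + 1798 = 6750
Giving 5623 / 7695 / 13176 / 12962 / 6750.
After projecting period 2:
Births: 13176 × 0.426 = 5613
10–19: 5623 × 0.974 = 5477
20–29: 7695 × 0.976 = 7510
30–39: 13176 × 0.982 = 12939
40+: 12962 × 0.971 + 6750 × 0.461 = 12586 + 3112 = 15698
Giving 5613 / 5477 / 7510 / 12939 / 15698.
After projecting period 3:
Births: 7510 × 0.426 = 3199
10–19: 5613 × 0.974 = 5467
20–29: 5477 × 0.976 = 5346
30–39: 7510 × 0.982 = 7375
40+: 12939 × 0.971 + 15698 × 0.461 = 12564 + 7237 = 19801
Giving 3199 / 5467 / 5346 / 7375 / 19801.
Total after period 3: 3199 + 5467 + 5346 + 7375 + 19801 = 41188

41188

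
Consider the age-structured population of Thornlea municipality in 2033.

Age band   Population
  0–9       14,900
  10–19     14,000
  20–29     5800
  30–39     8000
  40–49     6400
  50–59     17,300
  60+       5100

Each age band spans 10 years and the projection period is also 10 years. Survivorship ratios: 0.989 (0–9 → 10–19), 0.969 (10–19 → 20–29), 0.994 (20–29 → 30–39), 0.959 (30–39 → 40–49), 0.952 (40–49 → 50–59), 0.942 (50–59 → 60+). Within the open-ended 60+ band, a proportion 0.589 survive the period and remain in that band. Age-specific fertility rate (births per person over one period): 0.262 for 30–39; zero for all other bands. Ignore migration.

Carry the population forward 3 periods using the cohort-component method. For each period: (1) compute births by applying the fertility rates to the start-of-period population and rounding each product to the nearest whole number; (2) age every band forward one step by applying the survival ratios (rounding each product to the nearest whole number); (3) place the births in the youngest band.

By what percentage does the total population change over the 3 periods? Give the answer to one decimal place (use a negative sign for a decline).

— Period 1 —
Births: 8000 × 0.262 = 2096
10–19: 14900 × 0.989 = 14736
20–29: 14000 × 0.969 = 13566
30–39: 5800 × 0.994 = 5765
40–49: 8000 × 0.959 = 7672
50–59: 6400 × 0.952 = 6093
60+: 17300 × 0.942 + 5100 × 0.589 = 16297 + 3004 = 19301
→ [2096, 14736, 13566, 5765, 7672, 6093, 19301]
— Period 2 —
Births: 5765 × 0.262 = 1510
10–19: 2096 × 0.989 = 2073
20–29: 14736 × 0.969 = 14279
30–39: 13566 × 0.994 = 13485
40–49: 5765 × 0.959 = 5529
50–59: 7672 × 0.952 = 7304
60+: 6093 × 0.942 + 19301 × 0.589 = 5740 + 11368 = 17108
→ [1510, 2073, 14279, 13485, 5529, 7304, 17108]
— Period 3 —
Births: 13485 × 0.262 = 3533
10–19: 1510 × 0.989 = 1493
20–29: 2073 × 0.969 = 2009
30–39: 14279 × 0.994 = 14193
40–49: 13485 × 0.959 = 12932
50–59: 5529 × 0.952 = 5264
60+: 7304 × 0.942 + 17108 × 0.589 = 6880 + 10077 = 16957
→ [3533, 1493, 2009, 14193, 12932, 5264, 16957]
Total: 71500 → 56381; change = -15119; percentage change = -21.1%

-21.1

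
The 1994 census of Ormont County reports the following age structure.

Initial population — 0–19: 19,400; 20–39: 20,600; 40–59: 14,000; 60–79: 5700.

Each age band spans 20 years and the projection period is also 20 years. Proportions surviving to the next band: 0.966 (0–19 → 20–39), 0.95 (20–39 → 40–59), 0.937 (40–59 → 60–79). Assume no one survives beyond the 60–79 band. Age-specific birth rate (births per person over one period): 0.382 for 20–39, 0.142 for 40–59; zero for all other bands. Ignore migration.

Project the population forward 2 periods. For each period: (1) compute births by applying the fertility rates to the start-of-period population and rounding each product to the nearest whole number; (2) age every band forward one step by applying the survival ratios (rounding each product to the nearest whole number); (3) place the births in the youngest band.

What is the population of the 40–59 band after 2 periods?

— Period 1 —
Births: 20600 × 0.382 = 7869 ; 14000 × 0.142 = 1988 — total 9857
20–39: 19400 × 0.966 = 18740
40–59: 20600 × 0.95 = 19570
60–79: 14000 × 0.937 = 13118
End of period: [9857, 18740, 19570, 13118]
— Period 2 —
Births: 18740 × 0.382 = 7159 ; 19570 × 0.142 = 2779 — total 9938
20–39: 9857 × 0.966 = 9522
40–59: 18740 × 0.95 = 17803
60–79: 19570 × 0.937 = 18337
End of period: [9938, 9522, 17803, 18337]

17803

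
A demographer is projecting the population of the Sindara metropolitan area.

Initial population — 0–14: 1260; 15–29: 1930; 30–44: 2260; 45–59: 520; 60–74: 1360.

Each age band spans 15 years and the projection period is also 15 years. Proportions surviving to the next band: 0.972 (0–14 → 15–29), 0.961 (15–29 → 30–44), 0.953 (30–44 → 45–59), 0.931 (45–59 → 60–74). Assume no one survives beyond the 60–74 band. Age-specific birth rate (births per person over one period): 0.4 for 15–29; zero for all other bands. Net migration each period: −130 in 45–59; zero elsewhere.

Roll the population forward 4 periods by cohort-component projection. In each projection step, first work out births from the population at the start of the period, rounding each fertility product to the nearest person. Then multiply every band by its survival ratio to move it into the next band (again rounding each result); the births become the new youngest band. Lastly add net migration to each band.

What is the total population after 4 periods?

2420

— Period 1 —
Births: 1930 * 0.4 = 772
15–29: 1260 * 0.972 = 1225
30–44: 1930 * 0.961 = 1855
45–59: 2260 * 0.953 = 2154
60–74: 520 * 0.931 = 484
Net migration: 45–59 − 130 → 2024
→ [772, 1225, 1855, 2024, 484]
— Period 2 —
Births: 1225 * 0.4 = 490
15–29: 772 * 0.972 = 750
30–44: 1225 * 0.961 = 1177
45–59: 1855 * 0.953 = 1768
60–74: 2024 * 0.931 = 1884
Net migration: 45–59 − 130 → 1638
→ [490, 750, 1177, 1638, 1884]
— Period 3 —
Births: 750 * 0.4 = 300
15–29: 490 * 0.972 = 476
30–44: 750 * 0.961 = 721
45–59: 1177 * 0.953 = 1122
60–74: 1638 * 0.931 = 1525
Net migration: 45–59 − 130 → 992
→ [300, 476, 721, 992, 1525]
— Period 4 —
Births: 476 * 0.4 = 190
15–29: 300 * 0.972 = 292
30–44: 476 * 0.961 = 457
45–59: 721 * 0.953 = 687
60–74: 992 * 0.931 = 924
Net migration: 45–59 − 130 → 557
→ [190, 292, 457, 557, 924]
Total after period 4: 190 + 292 + 457 + 557 + 924 = 2420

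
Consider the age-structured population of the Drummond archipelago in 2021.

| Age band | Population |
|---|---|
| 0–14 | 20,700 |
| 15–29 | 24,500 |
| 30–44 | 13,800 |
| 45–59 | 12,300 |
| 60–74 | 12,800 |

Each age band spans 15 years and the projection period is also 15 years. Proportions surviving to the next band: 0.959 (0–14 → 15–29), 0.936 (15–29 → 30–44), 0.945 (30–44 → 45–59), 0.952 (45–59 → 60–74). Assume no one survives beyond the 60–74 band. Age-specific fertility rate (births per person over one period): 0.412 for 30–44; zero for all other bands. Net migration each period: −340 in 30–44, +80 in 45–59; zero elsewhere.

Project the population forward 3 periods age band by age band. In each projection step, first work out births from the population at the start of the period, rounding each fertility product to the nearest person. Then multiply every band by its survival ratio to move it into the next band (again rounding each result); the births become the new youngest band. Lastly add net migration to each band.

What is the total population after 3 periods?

58923

Period 1.
Births: 13800 × 0.412 = 5686
15–29: 20700 × 0.959 = 19851
30–44: 24500 × 0.936 = 22932
45–59: 13800 × 0.945 = 13041
60–74: 12300 × 0.952 = 11710
Net migration: 30–44 − 340 → 22592; 45–59 + 80 → 13121
Population now: 0–14=5686, 15–29=19851, 30–44=22592, 45–59=13121, 60–74=11710
Period 2.
Births: 22592 × 0.412 = 9308
15–29: 5686 × 0.959 = 5453
30–44: 19851 × 0.936 = 18581
45–59: 22592 × 0.945 = 21349
60–74: 13121 × 0.952 = 12491
Net migration: 30–44 − 340 → 18241; 45–59 + 80 → 21429
Population now: 0–14=9308, 15–29=5453, 30–44=18241, 45–59=21429, 60–74=12491
Period 3.
Births: 18241 × 0.412 = 7515
15–29: 9308 × 0.959 = 8926
30–44: 5453 × 0.936 = 5104
45–59: 18241 × 0.945 = 17238
60–74: 21429 × 0.952 = 20400
Net migration: 30–44 − 340 → 4764; 45–59 + 80 → 17318
Population now: 0–14=7515, 15–29=8926, 30–44=4764, 45–59=17318, 60–74=20400
Total after period 3: 7515 + 8926 + 4764 + 17318 + 20400 = 58923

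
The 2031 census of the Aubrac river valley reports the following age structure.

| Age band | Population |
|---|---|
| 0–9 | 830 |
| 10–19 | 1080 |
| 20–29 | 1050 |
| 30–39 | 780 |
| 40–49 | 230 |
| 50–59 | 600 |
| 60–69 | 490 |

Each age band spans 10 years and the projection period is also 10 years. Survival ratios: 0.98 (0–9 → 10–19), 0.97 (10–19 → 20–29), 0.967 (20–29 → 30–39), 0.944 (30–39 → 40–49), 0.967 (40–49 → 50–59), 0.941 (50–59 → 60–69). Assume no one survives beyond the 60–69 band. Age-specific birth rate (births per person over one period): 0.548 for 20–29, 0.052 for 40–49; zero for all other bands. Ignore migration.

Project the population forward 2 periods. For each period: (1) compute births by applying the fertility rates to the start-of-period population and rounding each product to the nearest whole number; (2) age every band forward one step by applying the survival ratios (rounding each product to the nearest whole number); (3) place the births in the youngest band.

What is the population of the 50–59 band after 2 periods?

712

(Bands numbered youngest = 1 to oldest = 7.)
Period 1.
Births: 1050 × 0.548 = 575  |  230 × 0.052 = 12 ⇒ total 587
Band 2: 830 × 0.98 = 813
Band 3: 1080 × 0.97 = 1048
Band 4: 1050 × 0.967 = 1015
Band 5: 780 × 0.944 = 736
Band 6: 230 × 0.967 = 222
Band 7: 600 × 0.941 = 565
End of period: [587, 813, 1048, 1015, 736, 222, 565]
Period 2.
Births: 1048 × 0.548 = 574  |  736 × 0.052 = 38 ⇒ total 612
Band 2: 587 × 0.98 = 575
Band 3: 813 × 0.97 = 789
Band 4: 1048 × 0.967 = 1013
Band 5: 1015 × 0.944 = 958
Band 6: 736 × 0.967 = 712
Band 7: 222 × 0.941 = 209
End of period: [612, 575, 789, 1013, 958, 712, 209]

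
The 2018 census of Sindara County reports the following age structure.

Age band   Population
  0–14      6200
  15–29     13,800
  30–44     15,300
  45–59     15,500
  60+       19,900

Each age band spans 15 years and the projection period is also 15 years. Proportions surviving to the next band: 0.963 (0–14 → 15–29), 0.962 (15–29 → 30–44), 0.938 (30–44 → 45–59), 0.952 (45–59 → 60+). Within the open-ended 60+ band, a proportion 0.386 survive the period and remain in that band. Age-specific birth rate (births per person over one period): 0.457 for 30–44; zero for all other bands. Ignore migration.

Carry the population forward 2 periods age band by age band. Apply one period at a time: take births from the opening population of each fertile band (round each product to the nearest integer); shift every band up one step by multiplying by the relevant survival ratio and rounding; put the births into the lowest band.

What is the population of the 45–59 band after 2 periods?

Call the groups 1 to 5, youngest first.
Period 1:
Births: 15300 × 0.457 = 6992
Group 2: 6200 × 0.963 = 5971
Group 3: 13800 × 0.962 = 13276
Group 4: 15300 × 0.938 = 14351
Group 5: 15500 × 0.952 + 19900 × 0.386 = 14756 + 7681 = 22437
End of period: [6992, 5971, 13276, 14351, 22437]
Period 2:
Births: 13276 × 0.457 = 6067
Group 2: 6992 × 0.963 = 6733
Group 3: 5971 × 0.962 = 5744
Group 4: 13276 × 0.938 = 12453
Group 5: 14351 × 0.952 + 22437 × 0.386 = 13662 + 8661 = 22323
End of period: [6067, 6733, 5744, 12453, 22323]

12453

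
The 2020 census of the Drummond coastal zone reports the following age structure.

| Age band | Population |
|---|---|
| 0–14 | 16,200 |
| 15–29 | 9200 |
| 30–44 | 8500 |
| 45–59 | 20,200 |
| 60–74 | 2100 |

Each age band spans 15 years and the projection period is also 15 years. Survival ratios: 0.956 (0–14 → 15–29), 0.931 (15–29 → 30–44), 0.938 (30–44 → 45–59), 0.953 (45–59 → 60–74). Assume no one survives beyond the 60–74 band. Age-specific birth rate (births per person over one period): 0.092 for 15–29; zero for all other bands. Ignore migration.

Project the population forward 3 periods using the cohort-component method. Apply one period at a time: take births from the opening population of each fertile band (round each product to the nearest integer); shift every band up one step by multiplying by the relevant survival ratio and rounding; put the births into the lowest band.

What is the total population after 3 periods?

Call the groups 1 to 5, youngest first.
[period 1]
Births: 9200 × 0.092 = 846
Group 2: 16200 × 0.956 = 15487
Group 3: 9200 × 0.931 = 8565
Group 4: 8500 × 0.938 = 7973
Group 5: 20200 × 0.953 = 19251
Giving 846 / 15487 / 8565 / 7973 / 19251.
[period 2]
Births: 15487 × 0.092 = 1425
Group 2: 846 × 0.956 = 809
Group 3: 15487 × 0.931 = 14418
Group 4: 8565 × 0.938 = 8034
Group 5: 7973 × 0.953 = 7598
Giving 1425 / 809 / 14418 / 8034 / 7598.
[period 3]
Births: 809 × 0.092 = 74
Group 2: 1425 × 0.956 = 1362
Group 3: 809 × 0.931 = 753
Group 4: 14418 × 0.938 = 13524
Group 5: 8034 × 0.953 = 7656
Giving 74 / 1362 / 753 / 13524 / 7656.
Total after period 3: 74 + 1362 + 753 + 13524 + 7656 = 23369

23369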